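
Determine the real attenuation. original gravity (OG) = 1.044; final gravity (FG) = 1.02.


AA = (OG−FG)/(OG−1)·100;  RA = AA·0.8192
AA = (1.044 − 1.02)/(1.044 − 1)·100 = 54.5455
RA = 54.5455·0.8192

44.6836 %


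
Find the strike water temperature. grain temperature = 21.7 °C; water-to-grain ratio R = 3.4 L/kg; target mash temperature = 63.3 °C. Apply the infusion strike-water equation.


T_strike = (0.41/R)·(T_mash − T_grain) + T_mash
T_strike = (0.41/3.4)·(63.3 − 21.7) + 63.3

68.3165 °C


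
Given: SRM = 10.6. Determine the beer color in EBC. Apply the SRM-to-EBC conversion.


EBC = SRM · 1.97
EBC = 10.6 · 1.97

20.8820 EBC


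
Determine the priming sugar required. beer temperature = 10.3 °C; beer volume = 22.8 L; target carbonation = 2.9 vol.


residual = 14.695·(0.01821 + 0.09011·e^(−0.04·T));  sugar = (target − residual)·4.0·V
residual = 14.695·(0.01821 + 0.09011·e^(−0.04·10.3)) = 1.1446
sugar = (2.9 − 1.1446)·4.0·22.8

160.0903 g


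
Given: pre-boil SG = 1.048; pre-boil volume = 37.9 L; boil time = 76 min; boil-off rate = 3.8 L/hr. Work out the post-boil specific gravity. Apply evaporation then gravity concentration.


V_post = V_pre − rate·(t/60);  SG_post = 1 + (SG_pre−1)·V_pre/V_post
V_post = 37.9 − 3.8·(76/60) = 33.0867
SG_post = 1 + (1.048 − 1)·37.9/33.0867

1.0550


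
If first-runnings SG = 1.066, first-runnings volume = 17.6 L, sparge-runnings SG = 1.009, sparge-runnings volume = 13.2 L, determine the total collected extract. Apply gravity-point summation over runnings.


total = Σ (SG_i − 1)·1000·V_i
first = (1.066 − 1)·1000·17.6 = 1161.6000
sparge = (1.009 − 1)·1000·13.2 = 118.8000
total = 1161.6000 + 118.8000

1280.4000 gravity·L


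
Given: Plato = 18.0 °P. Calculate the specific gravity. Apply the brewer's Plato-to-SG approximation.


SG = 259/(259 − P)
SG = 259/(259 − 18.0)

1.0747


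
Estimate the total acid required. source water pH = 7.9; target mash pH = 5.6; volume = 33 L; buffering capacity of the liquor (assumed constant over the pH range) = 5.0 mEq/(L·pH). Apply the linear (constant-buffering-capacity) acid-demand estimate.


acid = buffering capacity · (pH_source − pH_target) · V
acid = 5.0 · (7.9 − 5.6) · 33

379.5000 mEq


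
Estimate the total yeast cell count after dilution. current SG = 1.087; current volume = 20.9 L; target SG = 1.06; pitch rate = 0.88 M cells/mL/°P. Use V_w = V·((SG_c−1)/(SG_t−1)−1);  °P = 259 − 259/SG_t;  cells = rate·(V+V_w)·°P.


V_w = 20.9·((1.087−1)/(1.06−1)−1) = 9.4050
V_final = 20.9 + 9.4050 = 30.3050
°P = 259 − 259/1.06 = 14.6604
cells = 0.88·30.3050·14.6604

390.9688 billion cells


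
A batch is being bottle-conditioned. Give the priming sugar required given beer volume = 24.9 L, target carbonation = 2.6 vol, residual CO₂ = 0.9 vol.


sugar = (target − residual)·4.0·V
sugar = (2.6 − 0.9)·4.0·24.9

169.3200 g


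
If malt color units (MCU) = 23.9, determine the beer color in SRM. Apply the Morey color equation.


SRM = 1.4922 · MCU^0.6859
SRM = 1.4922 · 23.9^0.6859

13.1604 SRM


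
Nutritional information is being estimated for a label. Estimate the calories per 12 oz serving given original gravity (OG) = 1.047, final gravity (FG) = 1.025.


ABW = (OG−FG)·131.25·0.79/FG;  °P = 259 − 259/SG (for OG→OE and FG→AE);  RE = 0.1808·OE + 0.8192·AE;  Cal = (6.9·ABW + 4·(RE−0.1))·FG·3.55
ABW = (1.047 − 1.025)·131.25·0.79/1.025 = 2.2255
OE = 259 − 259/1.047 = 11.6266 °P
AE = 259 − 259/1.025 = 6.3171 °P
RE = 0.1808·11.6266 + 0.8192·6.3171 = 7.2770 °P
Cal = (6.9·2.2255 + 4·(7.2770−0.1))·1.025·3.55

160.3378 kcal


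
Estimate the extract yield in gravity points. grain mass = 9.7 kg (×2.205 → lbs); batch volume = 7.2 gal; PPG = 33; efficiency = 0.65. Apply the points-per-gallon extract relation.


points = lbs × PPG × eff / vol
lbs = 9.7 × 2.205 = 21.3885
points = 21.3885 × 33 × 0.65 / 7.2

63.7199 points


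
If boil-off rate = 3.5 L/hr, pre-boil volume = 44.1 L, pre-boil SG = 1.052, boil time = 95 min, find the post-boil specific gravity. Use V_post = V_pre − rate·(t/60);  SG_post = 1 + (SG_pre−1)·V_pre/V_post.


V_post = 44.1 − 3.5·(95/60) = 38.5583
SG_post = 1 + (1.052 − 1)·44.1/38.5583

1.0595


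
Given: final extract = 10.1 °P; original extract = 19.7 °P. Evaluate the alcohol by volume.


SG = 259/(259 − P);  ABV = (OG − FG)·131.25
OG = 259/(259 − 19.7) = 1.0823
FG = 259/(259 − 10.1) = 1.0406
ABV = (1.0823 − 1.0406)·131.25

5.4790 % ABV


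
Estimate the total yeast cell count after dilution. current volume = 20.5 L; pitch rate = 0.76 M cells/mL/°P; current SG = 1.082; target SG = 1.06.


V_w = V·((SG_c−1)/(SG_t−1)−1);  °P = 259 − 259/SG_t;  cells = rate·(V+V_w)·°P
V_w = 20.5·((1.082−1)/(1.06−1)−1) = 7.5167
V_final = 20.5 + 7.5167 = 28.0167
°P = 259 − 259/1.06 = 14.6604
cells = 0.76·28.0167·14.6604

312.1585 billion cells


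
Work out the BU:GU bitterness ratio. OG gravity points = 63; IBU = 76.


BU:GU = IBU / OG_points
BU:GU = 76 / 63

1.2063


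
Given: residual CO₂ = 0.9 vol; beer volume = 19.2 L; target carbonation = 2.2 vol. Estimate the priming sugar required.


sugar = (target − residual)·4.0·V
sugar = (2.2 − 0.9)·4.0·19.2

99.8400 g


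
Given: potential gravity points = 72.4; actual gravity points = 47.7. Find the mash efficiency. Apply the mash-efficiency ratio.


efficiency = actual / potential × 100
efficiency = 47.7 / 72.4 × 100

65.8840 %


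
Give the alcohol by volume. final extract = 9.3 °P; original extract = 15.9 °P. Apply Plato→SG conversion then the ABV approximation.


SG = 259/(259 − P);  ABV = (OG − FG)·131.25
OG = 259/(259 − 15.9) = 1.0654
FG = 259/(259 − 9.3) = 1.0372
ABV = (1.0654 − 1.0372)·131.25

3.6961 % ABV


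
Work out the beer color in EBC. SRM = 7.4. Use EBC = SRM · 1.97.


EBC = 7.4 · 1.97

14.5780 EBC


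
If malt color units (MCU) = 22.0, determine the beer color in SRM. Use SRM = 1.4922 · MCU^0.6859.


SRM = 1.4922 · 22.0^0.6859

12.4335 SRM


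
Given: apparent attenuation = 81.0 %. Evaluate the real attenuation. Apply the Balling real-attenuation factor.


RA = AA · 0.8192
RA = 81.0 · 0.8192

66.3552 %


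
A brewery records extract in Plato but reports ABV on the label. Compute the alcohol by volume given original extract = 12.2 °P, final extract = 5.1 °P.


SG = 259/(259 − P);  ABV = (OG − FG)·131.25
OG = 259/(259 − 12.2) = 1.0494
FG = 259/(259 − 5.1) = 1.0201
ABV = (1.0494 − 1.0201)·131.25

3.8517 % ABV


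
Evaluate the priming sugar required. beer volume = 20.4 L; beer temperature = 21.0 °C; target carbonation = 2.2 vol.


residual = 14.695·(0.01821 + 0.09011·e^(−0.04·T));  sugar = (target − residual)·4.0·V
residual = 14.695·(0.01821 + 0.09011·e^(−0.04·21.0)) = 0.8393
sugar = (2.2 − 0.8393)·4.0·20.4

111.0370 g


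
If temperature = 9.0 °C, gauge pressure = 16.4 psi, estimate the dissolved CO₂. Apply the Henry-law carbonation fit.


vols = (P + 14.695)·(0.01821 + 0.09011·e^(−0.04·T))
vols = (16.4 + 14.695)·(0.01821 + 0.09011·e^(−0.04·9.0))

2.5211 volumes


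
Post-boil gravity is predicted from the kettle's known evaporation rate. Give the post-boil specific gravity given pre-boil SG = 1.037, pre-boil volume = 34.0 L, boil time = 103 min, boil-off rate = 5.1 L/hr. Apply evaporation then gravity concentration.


V_post = V_pre − rate·(t/60);  SG_post = 1 + (SG_pre−1)·V_pre/V_post
V_post = 34.0 − 5.1·(103/60) = 25.2450
SG_post = 1 + (1.037 − 1)·34.0/25.2450

1.0498


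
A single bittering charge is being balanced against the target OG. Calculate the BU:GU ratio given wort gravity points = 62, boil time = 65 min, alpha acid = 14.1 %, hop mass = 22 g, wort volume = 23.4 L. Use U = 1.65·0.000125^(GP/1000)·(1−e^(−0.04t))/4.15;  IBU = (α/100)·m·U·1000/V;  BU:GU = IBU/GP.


U = 1.65·0.000125^(62/1000)·(1−e^(−0.04·65))/4.15 = 0.2108
IBU = (14.1/100)·22·0.2108·1000/23.4 = 27.9481
BU:GU = 27.9481/62

0.4508


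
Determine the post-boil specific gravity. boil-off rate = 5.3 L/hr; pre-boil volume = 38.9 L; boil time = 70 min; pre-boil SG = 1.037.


V_post = V_pre − rate·(t/60);  SG_post = 1 + (SG_pre−1)·V_pre/V_post
V_post = 38.9 − 5.3·(70/60) = 32.7167
SG_post = 1 + (1.037 − 1)·38.9/32.7167

1.0440


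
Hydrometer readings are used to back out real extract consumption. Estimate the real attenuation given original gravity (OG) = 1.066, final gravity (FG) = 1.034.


AA = (OG−FG)/(OG−1)·100;  RA = AA·0.8192
AA = (1.066 − 1.034)/(1.066 − 1)·100 = 48.4848
RA = 48.4848·0.8192

39.7188 %


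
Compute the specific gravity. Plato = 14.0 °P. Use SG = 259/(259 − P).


SG = 259/(259 − 14.0)

1.0571


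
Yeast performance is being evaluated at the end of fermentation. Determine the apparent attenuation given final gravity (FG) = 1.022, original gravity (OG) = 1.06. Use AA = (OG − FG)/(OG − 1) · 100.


AA = (1.06 − 1.022)/(1.06 − 1) · 100

63.3333 %


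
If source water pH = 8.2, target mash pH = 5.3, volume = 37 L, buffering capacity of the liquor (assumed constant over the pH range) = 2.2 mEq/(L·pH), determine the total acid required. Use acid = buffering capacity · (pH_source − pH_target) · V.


acid = 2.2 · (8.2 − 5.3) · 37

236.0600 mEq


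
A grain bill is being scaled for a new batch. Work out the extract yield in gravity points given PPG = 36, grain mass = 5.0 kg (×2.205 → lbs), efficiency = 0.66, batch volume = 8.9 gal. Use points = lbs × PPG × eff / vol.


lbs = 5.0 × 2.205 = 11.0250
points = 11.0250 × 36 × 0.66 / 8.9

29.4330 points


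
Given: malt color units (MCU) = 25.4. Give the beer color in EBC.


SRM = 1.4922·MCU^0.6859;  EBC = SRM·1.97
SRM = 1.4922·25.4^0.6859 = 13.7215
EBC = 13.7215·1.97

27.0314 EBC


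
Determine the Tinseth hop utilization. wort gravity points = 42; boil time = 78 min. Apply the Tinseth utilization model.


U = 1.65·0.000125^(GP/1000) · (1 − e^(−0.04·t))/4.15
bigness = 1.65·0.000125^(42/1000) = 1.1312
boil_factor = (1 − e^(−0.04·78))/4.15 = 0.2303
U = 1.1312 · 0.2303

0.2606


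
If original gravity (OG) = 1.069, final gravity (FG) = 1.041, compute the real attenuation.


AA = (OG−FG)/(OG−1)·100;  RA = AA·0.8192
AA = (1.069 − 1.041)/(1.069 − 1)·100 = 40.5797
RA = 40.5797·0.8192

33.2429 %


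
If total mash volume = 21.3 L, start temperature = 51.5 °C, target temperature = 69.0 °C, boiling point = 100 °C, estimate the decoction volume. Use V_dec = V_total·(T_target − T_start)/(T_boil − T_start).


V_dec = 21.3·(69.0 − 51.5)/(100 − 51.5)

7.6856 L


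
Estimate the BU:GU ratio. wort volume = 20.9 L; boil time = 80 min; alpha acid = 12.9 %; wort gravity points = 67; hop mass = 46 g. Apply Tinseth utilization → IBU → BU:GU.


U = 1.65·0.000125^(GP/1000)·(1−e^(−0.04t))/4.15;  IBU = (α/100)·m·U·1000/V;  BU:GU = IBU/GP
U = 1.65·0.000125^(67/1000)·(1−e^(−0.04·80))/4.15 = 0.2089
IBU = (12.9/100)·46·0.2089·1000/20.9 = 59.3002
BU:GU = 59.3002/67

0.8851


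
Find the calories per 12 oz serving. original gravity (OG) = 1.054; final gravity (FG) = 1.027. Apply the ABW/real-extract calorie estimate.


ABW = (OG−FG)·131.25·0.79/FG;  °P = 259 − 259/SG (for OG→OE and FG→AE);  RE = 0.1808·OE + 0.8192·AE;  Cal = (6.9·ABW + 4·(RE−0.1))·FG·3.55
ABW = (1.054 − 1.027)·131.25·0.79/1.027 = 2.7260
OE = 259 − 259/1.054 = 13.2694 °P
AE = 259 − 259/1.027 = 6.8092 °P
RE = 0.1808·13.2694 + 0.8192·6.8092 = 7.9772 °P
Cal = (6.9·2.7260 + 4·(7.9772−0.1))·1.027·3.55

183.4513 kcal


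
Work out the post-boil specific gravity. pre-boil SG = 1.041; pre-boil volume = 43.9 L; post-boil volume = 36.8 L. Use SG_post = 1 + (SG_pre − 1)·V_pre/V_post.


pts_pre = (1.041 − 1)·1000 = 41.0000
pts_post = 41.0000·43.9/36.8 = 48.9103
SG_post = 1 + 48.9103/1000

1.0489


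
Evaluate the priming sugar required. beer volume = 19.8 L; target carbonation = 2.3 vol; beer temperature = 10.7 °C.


residual = 14.695·(0.01821 + 0.09011·e^(−0.04·T));  sugar = (target − residual)·4.0·V
residual = 14.695·(0.01821 + 0.09011·e^(−0.04·10.7)) = 1.1307
sugar = (2.3 − 1.1307)·4.0·19.8

92.6083 g


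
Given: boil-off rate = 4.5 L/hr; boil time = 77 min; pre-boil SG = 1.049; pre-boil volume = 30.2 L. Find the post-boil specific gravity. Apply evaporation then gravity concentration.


V_post = V_pre − rate·(t/60);  SG_post = 1 + (SG_pre−1)·V_pre/V_post
V_post = 30.2 − 4.5·(77/60) = 24.4250
SG_post = 1 + (1.049 − 1)·30.2/24.4250

1.0606


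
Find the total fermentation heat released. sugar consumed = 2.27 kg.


Q = m_sugar · 590 kJ/kg
Q = 2.27 · 590

1339.3000 kJ


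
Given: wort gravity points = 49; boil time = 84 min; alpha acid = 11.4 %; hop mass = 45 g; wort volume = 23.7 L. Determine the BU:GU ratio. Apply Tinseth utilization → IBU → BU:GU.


U = 1.65·0.000125^(GP/1000)·(1−e^(−0.04t))/4.15;  IBU = (α/100)·m·U·1000/V;  BU:GU = IBU/GP
U = 1.65·0.000125^(49/1000)·(1−e^(−0.04·84))/4.15 = 0.2471
IBU = (11.4/100)·45·0.2471·1000/23.7 = 53.4810
BU:GU = 53.4810/49

1.0914


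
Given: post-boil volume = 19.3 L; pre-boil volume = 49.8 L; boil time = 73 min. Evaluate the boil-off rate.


rate = (V_pre − V_post) / (t_min/60)
rate = (49.8 − 19.3) / (73/60)

25.0685 L/hr


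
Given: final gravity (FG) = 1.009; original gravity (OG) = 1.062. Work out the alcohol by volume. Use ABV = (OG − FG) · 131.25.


ABV = (1.062 − 1.009) · 131.25

6.9563 % ABV


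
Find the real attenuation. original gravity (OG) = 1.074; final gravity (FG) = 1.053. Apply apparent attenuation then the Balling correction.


AA = (OG−FG)/(OG−1)·100;  RA = AA·0.8192
AA = (1.074 − 1.053)/(1.074 − 1)·100 = 28.3784
RA = 28.3784·0.8192

23.2476 %


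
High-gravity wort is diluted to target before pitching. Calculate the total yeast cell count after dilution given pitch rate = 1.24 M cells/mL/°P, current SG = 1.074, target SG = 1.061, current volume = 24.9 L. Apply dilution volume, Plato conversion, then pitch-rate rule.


V_w = V·((SG_c−1)/(SG_t−1)−1);  °P = 259 − 259/SG_t;  cells = rate·(V+V_w)·°P
V_w = 24.9·((1.074−1)/(1.061−1)−1) = 5.3066
V_final = 24.9 + 5.3066 = 30.2066
°P = 259 − 259/1.061 = 14.8907
cells = 1.24·30.2066·14.8907

557.7469 billion cells


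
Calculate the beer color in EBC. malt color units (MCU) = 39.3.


SRM = 1.4922·MCU^0.6859;  EBC = SRM·1.97
SRM = 1.4922·39.3^0.6859 = 18.5106
EBC = 18.5106·1.97

36.4659 EBC


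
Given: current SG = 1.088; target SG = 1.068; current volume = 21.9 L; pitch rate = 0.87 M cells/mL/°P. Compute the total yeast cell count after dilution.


V_w = V·((SG_c−1)/(SG_t−1)−1);  °P = 259 − 259/SG_t;  cells = rate·(V+V_w)·°P
V_w = 21.9·((1.088−1)/(1.068−1)−1) = 6.4412
V_final = 21.9 + 6.4412 = 28.3412
°P = 259 − 259/1.068 = 16.4906
cells = 0.87·28.3412·16.4906

406.6067 billion cells


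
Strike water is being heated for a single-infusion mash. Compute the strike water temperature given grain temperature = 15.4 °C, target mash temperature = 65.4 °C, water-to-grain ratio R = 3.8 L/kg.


T_strike = (0.41/R)·(T_mash − T_grain) + T_mash
T_strike = (0.41/3.8)·(65.4 − 15.4) + 65.4

70.7947 °C


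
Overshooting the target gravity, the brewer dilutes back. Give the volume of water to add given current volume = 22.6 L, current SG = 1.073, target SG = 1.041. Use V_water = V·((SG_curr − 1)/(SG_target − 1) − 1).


V_water = 22.6·((1.073 − 1)/(1.041 − 1) − 1)

17.6390 L


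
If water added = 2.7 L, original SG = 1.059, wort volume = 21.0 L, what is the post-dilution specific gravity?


SG_new = 1 + (SG_old − 1)·V_old/(V_old + V_water)
pts = (1.059 − 1)·1000·21.0/(21.0 + 2.7) = 52.2785
SG_new = 1 + 52.2785/1000

1.0523


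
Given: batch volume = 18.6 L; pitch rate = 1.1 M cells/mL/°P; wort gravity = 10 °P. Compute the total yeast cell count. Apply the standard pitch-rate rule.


cells (billions) = rate · V_L · °P
cells = 1.1 · 18.6 · 10

204.6000 billion cells


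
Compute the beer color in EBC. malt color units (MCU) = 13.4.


SRM = 1.4922·MCU^0.6859;  EBC = SRM·1.97
SRM = 1.4922·13.4^0.6859 = 8.8493
EBC = 8.8493·1.97

17.4331 EBC


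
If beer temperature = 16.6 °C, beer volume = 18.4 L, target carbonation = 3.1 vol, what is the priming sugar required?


residual = 14.695·(0.01821 + 0.09011·e^(−0.04·T));  sugar = (target − residual)·4.0·V
residual = 14.695·(0.01821 + 0.09011·e^(−0.04·16.6)) = 0.9493
sugar = (3.1 − 0.9493)·4.0·18.4

158.2944 g


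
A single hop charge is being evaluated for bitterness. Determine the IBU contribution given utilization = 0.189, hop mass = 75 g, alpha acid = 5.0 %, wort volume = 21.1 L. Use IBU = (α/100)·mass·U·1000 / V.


IBU = (5.0/100)·75·0.189·1000 / 21.1

33.5900 IBU


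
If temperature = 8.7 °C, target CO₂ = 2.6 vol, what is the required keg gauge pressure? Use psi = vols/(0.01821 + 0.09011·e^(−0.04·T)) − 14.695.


psi = 2.6/(0.01821 + 0.09011·e^(−0.04·8.7)) − 14.695

17.0756 psi


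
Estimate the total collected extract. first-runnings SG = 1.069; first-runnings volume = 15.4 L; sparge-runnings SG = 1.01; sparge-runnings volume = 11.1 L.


total = Σ (SG_i − 1)·1000·V_i
first = (1.069 − 1)·1000·15.4 = 1062.6000
sparge = (1.01 − 1)·1000·11.1 = 111.0000
total = 1062.6000 + 111.0000

1173.6000 gravity·L


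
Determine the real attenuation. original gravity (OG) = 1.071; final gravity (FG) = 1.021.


AA = (OG−FG)/(OG−1)·100;  RA = AA·0.8192
AA = (1.071 − 1.021)/(1.071 − 1)·100 = 70.4225
RA = 70.4225·0.8192

57.6901 %


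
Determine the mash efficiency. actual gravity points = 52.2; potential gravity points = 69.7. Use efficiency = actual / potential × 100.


efficiency = 52.2 / 69.7 × 100

74.8924 %


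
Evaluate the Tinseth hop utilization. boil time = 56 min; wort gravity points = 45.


U = 1.65·0.000125^(GP/1000) · (1 − e^(−0.04·t))/4.15
bigness = 1.65·0.000125^(45/1000) = 1.1011
boil_factor = (1 − e^(−0.04·56))/4.15 = 0.2153
U = 1.1011 · 0.2153

0.2371


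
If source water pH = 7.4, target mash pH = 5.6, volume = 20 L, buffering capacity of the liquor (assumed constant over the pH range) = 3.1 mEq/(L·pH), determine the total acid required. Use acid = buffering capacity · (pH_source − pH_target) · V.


acid = 3.1 · (7.4 − 5.6) · 20

111.6000 mEq


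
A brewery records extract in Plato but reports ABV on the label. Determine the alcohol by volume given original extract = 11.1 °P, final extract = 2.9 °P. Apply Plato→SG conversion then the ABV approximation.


SG = 259/(259 − P);  ABV = (OG − FG)·131.25
OG = 259/(259 − 11.1) = 1.0448
FG = 259/(259 − 2.9) = 1.0113
ABV = (1.0448 − 1.0113)·131.25

4.3906 % ABV


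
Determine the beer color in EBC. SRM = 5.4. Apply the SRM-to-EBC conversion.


EBC = SRM · 1.97
EBC = 5.4 · 1.97

10.6380 EBC


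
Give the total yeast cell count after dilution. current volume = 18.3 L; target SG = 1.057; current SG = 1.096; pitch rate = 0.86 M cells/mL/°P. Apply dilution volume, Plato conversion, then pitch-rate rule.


V_w = V·((SG_c−1)/(SG_t−1)−1);  °P = 259 − 259/SG_t;  cells = rate·(V+V_w)·°P
V_w = 18.3·((1.096−1)/(1.057−1)−1) = 12.5211
V_final = 18.3 + 12.5211 = 30.8211
°P = 259 − 259/1.057 = 13.9669
cells = 0.86·30.8211·13.9669

370.2078 billion cells


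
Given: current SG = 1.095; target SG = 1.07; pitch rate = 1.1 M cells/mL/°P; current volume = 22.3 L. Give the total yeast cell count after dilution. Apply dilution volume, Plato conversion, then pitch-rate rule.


V_w = V·((SG_c−1)/(SG_t−1)−1);  °P = 259 − 259/SG_t;  cells = rate·(V+V_w)·°P
V_w = 22.3·((1.095−1)/(1.07−1)−1) = 7.9643
V_final = 22.3 + 7.9643 = 30.2643
°P = 259 − 259/1.07 = 16.9439
cells = 1.1·30.2643·16.9439

564.0754 billion cells


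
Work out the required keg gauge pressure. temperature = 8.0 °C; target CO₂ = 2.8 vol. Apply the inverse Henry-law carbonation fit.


psi = vols/(0.01821 + 0.09011·e^(−0.04·T)) − 14.695
psi = 2.8/(0.01821 + 0.09011·e^(−0.04·8.0)) − 14.695

18.7805 psi


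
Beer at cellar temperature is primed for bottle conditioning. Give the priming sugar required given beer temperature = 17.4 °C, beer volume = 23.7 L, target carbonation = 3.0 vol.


residual = 14.695·(0.01821 + 0.09011·e^(−0.04·T));  sugar = (target − residual)·4.0·V
residual = 14.695·(0.01821 + 0.09011·e^(−0.04·17.4)) = 0.9278
sugar = (3.0 − 0.9278)·4.0·23.7

196.4452 g


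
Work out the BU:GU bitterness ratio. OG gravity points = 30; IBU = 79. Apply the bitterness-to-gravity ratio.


BU:GU = IBU / OG_points
BU:GU = 79 / 30

2.6333


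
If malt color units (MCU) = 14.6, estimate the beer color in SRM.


SRM = 1.4922 · MCU^0.6859
SRM = 1.4922 · 14.6^0.6859

9.3855 SRM


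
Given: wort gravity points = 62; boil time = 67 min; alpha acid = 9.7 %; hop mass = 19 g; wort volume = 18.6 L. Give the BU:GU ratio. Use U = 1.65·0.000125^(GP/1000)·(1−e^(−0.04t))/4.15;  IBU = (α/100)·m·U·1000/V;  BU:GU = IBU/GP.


U = 1.65·0.000125^(62/1000)·(1−e^(−0.04·67))/4.15 = 0.2121
IBU = (9.7/100)·19·0.2121·1000/18.6 = 21.0189
BU:GU = 21.0189/62

0.3390


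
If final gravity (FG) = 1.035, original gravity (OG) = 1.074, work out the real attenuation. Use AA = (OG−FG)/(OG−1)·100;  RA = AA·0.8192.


AA = (1.074 − 1.035)/(1.074 − 1)·100 = 52.7027
RA = 52.7027·0.8192

43.1741 %


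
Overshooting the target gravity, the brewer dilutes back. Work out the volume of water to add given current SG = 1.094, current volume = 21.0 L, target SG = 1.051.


V_water = V·((SG_curr − 1)/(SG_target − 1) − 1)
V_water = 21.0·((1.094 − 1)/(1.051 − 1) − 1)

17.7059 L


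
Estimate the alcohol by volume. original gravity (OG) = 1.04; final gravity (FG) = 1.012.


ABV = (OG − FG) · 131.25
ABV = (1.04 − 1.012) · 131.25

3.6750 % ABV


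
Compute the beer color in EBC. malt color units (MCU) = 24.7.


SRM = 1.4922·MCU^0.6859;  EBC = SRM·1.97
SRM = 1.4922·24.7^0.6859 = 13.4610
EBC = 13.4610·1.97

26.5182 EBC


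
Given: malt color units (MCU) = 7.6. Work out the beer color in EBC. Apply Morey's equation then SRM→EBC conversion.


SRM = 1.4922·MCU^0.6859;  EBC = SRM·1.97
SRM = 1.4922·7.6^0.6859 = 5.9976
EBC = 5.9976·1.97

11.8153 EBC


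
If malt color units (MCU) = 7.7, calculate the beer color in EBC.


SRM = 1.4922·MCU^0.6859;  EBC = SRM·1.97
SRM = 1.4922·7.7^0.6859 = 6.0516
EBC = 6.0516·1.97

11.9217 EBC


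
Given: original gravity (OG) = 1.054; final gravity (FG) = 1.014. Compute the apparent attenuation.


AA = (OG − FG)/(OG − 1) · 100
AA = (1.054 − 1.014)/(1.054 − 1) · 100

74.0741 %


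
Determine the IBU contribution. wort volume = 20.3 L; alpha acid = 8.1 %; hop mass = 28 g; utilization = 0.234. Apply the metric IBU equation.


IBU = (α/100)·mass·U·1000 / V
IBU = (8.1/100)·28·0.234·1000 / 20.3

26.1434 IBU


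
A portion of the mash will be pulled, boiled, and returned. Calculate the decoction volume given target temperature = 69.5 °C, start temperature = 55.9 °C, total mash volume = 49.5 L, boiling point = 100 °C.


V_dec = V_total·(T_target − T_start)/(T_boil − T_start)
V_dec = 49.5·(69.5 − 55.9)/(100 − 55.9)

15.2653 L


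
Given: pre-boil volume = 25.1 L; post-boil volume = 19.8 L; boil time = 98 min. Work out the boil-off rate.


rate = (V_pre − V_post) / (t_min/60)
rate = (25.1 − 19.8) / (98/60)

3.2449 L/hr


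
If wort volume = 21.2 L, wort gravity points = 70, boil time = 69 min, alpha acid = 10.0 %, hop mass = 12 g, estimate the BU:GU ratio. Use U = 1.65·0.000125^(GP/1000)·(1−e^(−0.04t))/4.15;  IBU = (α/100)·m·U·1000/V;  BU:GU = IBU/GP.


U = 1.65·0.000125^(70/1000)·(1−e^(−0.04·69))/4.15 = 0.1985
IBU = (10.0/100)·12·0.1985·1000/21.2 = 11.2375
BU:GU = 11.2375/70

0.1605


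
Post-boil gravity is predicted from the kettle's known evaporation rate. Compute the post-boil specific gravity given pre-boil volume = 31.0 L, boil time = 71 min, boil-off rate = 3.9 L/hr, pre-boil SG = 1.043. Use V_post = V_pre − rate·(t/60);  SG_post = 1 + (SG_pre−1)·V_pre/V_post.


V_post = 31.0 − 3.9·(71/60) = 26.3850
SG_post = 1 + (1.043 − 1)·31.0/26.3850

1.0505


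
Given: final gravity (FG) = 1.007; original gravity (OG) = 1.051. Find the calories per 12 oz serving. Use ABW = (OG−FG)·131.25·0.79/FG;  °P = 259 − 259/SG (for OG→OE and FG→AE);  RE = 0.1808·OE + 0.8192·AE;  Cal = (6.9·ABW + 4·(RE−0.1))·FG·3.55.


ABW = (1.051 − 1.007)·131.25·0.79/1.007 = 4.5305
OE = 259 − 259/1.051 = 12.5680 °P
AE = 259 − 259/1.007 = 1.8004 °P
RE = 0.1808·12.5680 + 0.8192·1.8004 = 3.7472 °P
Cal = (6.9·4.5305 + 4·(3.7472−0.1))·1.007·3.55

163.9049 kcal


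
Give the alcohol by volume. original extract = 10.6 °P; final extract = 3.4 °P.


SG = 259/(259 − P);  ABV = (OG − FG)·131.25
OG = 259/(259 − 10.6) = 1.0427
FG = 259/(259 − 3.4) = 1.0133
ABV = (1.0427 − 1.0133)·131.25

3.8550 % ABV


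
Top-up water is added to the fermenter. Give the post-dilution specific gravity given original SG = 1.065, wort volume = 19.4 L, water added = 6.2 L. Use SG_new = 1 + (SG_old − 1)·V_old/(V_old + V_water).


pts = (1.065 − 1)·1000·19.4/(19.4 + 6.2) = 49.2578
SG_new = 1 + 49.2578/1000

1.0493


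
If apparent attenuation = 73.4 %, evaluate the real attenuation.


RA = AA · 0.8192
RA = 73.4 · 0.8192

60.1293 %


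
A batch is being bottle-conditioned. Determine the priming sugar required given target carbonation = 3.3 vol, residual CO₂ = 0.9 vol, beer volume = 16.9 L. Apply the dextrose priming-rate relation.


sugar = (target − residual)·4.0·V
sugar = (3.3 − 0.9)·4.0·16.9

162.2400 g


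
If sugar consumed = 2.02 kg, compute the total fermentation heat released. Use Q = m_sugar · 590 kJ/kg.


Q = 2.02 · 590

1191.8000 kJ


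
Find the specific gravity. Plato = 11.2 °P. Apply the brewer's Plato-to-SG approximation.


SG = 259/(259 − P)
SG = 259/(259 − 11.2)

1.0452


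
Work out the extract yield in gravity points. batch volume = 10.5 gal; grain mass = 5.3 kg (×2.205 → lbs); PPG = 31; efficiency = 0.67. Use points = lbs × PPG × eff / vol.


lbs = 5.3 × 2.205 = 11.6865
points = 11.6865 × 31 × 0.67 / 10.5

23.1170 points


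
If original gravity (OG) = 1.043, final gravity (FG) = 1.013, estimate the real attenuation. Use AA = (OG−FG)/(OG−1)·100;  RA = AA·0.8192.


AA = (1.043 − 1.013)/(1.043 − 1)·100 = 69.7674
RA = 69.7674·0.8192

57.1535 %


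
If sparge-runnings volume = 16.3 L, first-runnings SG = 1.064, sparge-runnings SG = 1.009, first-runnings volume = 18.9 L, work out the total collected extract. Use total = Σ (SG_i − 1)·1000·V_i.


first = (1.064 − 1)·1000·18.9 = 1209.6000
sparge = (1.009 − 1)·1000·16.3 = 146.7000
total = 1209.6000 + 146.7000

1356.3000 gravity·L


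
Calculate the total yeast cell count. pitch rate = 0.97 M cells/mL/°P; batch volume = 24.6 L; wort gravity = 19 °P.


cells (billions) = rate · V_L · °P
cells = 0.97 · 24.6 · 19

453.3780 billion cells


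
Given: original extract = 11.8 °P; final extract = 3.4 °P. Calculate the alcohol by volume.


SG = 259/(259 − P);  ABV = (OG − FG)·131.25
OG = 259/(259 − 11.8) = 1.0477
FG = 259/(259 − 3.4) = 1.0133
ABV = (1.0477 − 1.0133)·131.25

4.5193 % ABV


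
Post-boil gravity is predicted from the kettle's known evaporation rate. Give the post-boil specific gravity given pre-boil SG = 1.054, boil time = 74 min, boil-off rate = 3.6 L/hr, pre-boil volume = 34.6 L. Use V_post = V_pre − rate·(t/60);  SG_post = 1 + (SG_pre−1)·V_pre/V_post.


V_post = 34.6 − 3.6·(74/60) = 30.1600
SG_post = 1 + (1.054 − 1)·34.6/30.1600

1.0619


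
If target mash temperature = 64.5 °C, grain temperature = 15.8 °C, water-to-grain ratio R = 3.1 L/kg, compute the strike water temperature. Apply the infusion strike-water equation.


T_strike = (0.41/R)·(T_mash − T_grain) + T_mash
T_strike = (0.41/3.1)·(64.5 − 15.8) + 64.5

70.9410 °C


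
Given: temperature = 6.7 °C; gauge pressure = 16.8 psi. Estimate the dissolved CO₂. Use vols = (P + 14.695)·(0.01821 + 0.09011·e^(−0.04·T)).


vols = (16.8 + 14.695)·(0.01821 + 0.09011·e^(−0.04·6.7))

2.7443 volumes


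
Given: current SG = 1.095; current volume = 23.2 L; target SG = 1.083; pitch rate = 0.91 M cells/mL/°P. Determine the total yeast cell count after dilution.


V_w = V·((SG_c−1)/(SG_t−1)−1);  °P = 259 − 259/SG_t;  cells = rate·(V+V_w)·°P
V_w = 23.2·((1.095−1)/(1.083−1)−1) = 3.3542
V_final = 23.2 + 3.3542 = 26.5542
°P = 259 − 259/1.083 = 19.8495
cells = 0.91·26.5542·19.8495

479.6498 billion cells


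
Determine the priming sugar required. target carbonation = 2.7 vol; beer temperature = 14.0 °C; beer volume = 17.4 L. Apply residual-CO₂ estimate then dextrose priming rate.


residual = 14.695·(0.01821 + 0.09011·e^(−0.04·T));  sugar = (target − residual)·4.0·V
residual = 14.695·(0.01821 + 0.09011·e^(−0.04·14.0)) = 1.0240
sugar = (2.7 − 1.0240)·4.0·17.4

116.6516 g


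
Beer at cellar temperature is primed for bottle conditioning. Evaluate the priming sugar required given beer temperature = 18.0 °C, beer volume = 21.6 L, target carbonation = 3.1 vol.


residual = 14.695·(0.01821 + 0.09011·e^(−0.04·T));  sugar = (target − residual)·4.0·V
residual = 14.695·(0.01821 + 0.09011·e^(−0.04·18.0)) = 0.9121
sugar = (3.1 − 0.9121)·4.0·21.6

189.0314 g


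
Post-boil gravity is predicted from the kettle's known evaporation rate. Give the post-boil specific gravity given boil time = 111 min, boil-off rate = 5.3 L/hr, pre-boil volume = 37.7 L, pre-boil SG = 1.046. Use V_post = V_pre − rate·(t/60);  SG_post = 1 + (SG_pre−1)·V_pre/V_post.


V_post = 37.7 − 5.3·(111/60) = 27.8950
SG_post = 1 + (1.046 − 1)·37.7/27.8950

1.0622


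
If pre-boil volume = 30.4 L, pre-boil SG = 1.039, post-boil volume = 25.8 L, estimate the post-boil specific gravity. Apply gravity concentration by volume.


SG_post = 1 + (SG_pre − 1)·V_pre/V_post
pts_pre = (1.039 − 1)·1000 = 39.0000
pts_post = 39.0000·30.4/25.8 = 45.9535
SG_post = 1 + 45.9535/1000

1.0460


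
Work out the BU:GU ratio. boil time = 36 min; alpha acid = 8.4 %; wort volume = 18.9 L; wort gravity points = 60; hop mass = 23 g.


U = 1.65·0.000125^(GP/1000)·(1−e^(−0.04t))/4.15;  IBU = (α/100)·m·U·1000/V;  BU:GU = IBU/GP
U = 1.65·0.000125^(60/1000)·(1−e^(−0.04·36))/4.15 = 0.1769
IBU = (8.4/100)·23·0.1769·1000/18.9 = 18.0868
BU:GU = 18.0868/60

0.3014


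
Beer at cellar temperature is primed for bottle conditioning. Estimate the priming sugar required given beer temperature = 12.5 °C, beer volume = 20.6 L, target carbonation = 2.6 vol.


residual = 14.695·(0.01821 + 0.09011·e^(−0.04·T));  sugar = (target − residual)·4.0·V
residual = 14.695·(0.01821 + 0.09011·e^(−0.04·12.5)) = 1.0707
sugar = (2.6 − 1.0707)·4.0·20.6

126.0107 g


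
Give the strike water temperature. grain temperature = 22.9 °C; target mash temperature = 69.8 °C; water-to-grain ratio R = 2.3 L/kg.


T_strike = (0.41/R)·(T_mash − T_grain) + T_mash
T_strike = (0.41/2.3)·(69.8 − 22.9) + 69.8

78.1604 °C


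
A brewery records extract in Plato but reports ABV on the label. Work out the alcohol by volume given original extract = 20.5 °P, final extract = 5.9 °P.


SG = 259/(259 − P);  ABV = (OG − FG)·131.25
OG = 259/(259 − 20.5) = 1.0860
FG = 259/(259 − 5.9) = 1.0233
ABV = (1.0860 − 1.0233)·131.25

8.2219 % ABV


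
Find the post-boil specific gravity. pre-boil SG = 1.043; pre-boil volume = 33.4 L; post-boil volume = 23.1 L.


SG_post = 1 + (SG_pre − 1)·V_pre/V_post
pts_pre = (1.043 − 1)·1000 = 43.0000
pts_post = 43.0000·33.4/23.1 = 62.1732
SG_post = 1 + 62.1732/1000

1.0622


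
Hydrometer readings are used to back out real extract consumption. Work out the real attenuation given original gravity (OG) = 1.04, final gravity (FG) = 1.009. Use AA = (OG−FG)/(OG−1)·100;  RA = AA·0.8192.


AA = (1.04 − 1.009)/(1.04 − 1)·100 = 77.5000
RA = 77.5000·0.8192

63.4880 %


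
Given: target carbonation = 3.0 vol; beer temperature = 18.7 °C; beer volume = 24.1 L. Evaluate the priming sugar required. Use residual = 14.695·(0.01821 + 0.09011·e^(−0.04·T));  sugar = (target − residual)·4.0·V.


residual = 14.695·(0.01821 + 0.09011·e^(−0.04·18.7)) = 0.8943
sugar = (3.0 − 0.8943)·4.0·24.1

202.9856 g


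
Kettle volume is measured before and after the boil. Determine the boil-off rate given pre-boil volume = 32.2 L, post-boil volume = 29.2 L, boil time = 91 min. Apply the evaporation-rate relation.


rate = (V_pre − V_post) / (t_min/60)
rate = (32.2 − 29.2) / (91/60)

1.9780 L/hr


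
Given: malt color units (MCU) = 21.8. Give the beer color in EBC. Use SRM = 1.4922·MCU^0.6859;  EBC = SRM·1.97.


SRM = 1.4922·21.8^0.6859 = 12.3559
EBC = 12.3559·1.97

24.3411 EBC


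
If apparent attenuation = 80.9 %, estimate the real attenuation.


RA = AA · 0.8192
RA = 80.9 · 0.8192

66.2733 %


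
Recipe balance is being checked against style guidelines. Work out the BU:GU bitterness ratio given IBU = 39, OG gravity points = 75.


BU:GU = IBU / OG_points
BU:GU = 39 / 75

0.5200


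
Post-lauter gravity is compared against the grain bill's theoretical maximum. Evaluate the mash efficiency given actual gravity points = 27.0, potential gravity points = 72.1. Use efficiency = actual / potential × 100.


efficiency = 27.0 / 72.1 × 100

37.4480 %


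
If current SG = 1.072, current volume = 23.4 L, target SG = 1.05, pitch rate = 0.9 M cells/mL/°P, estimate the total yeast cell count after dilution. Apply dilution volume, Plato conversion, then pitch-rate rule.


V_w = V·((SG_c−1)/(SG_t−1)−1);  °P = 259 − 259/SG_t;  cells = rate·(V+V_w)·°P
V_w = 23.4·((1.072−1)/(1.05−1)−1) = 10.2960
V_final = 23.4 + 10.2960 = 33.6960
°P = 259 − 259/1.05 = 12.3333
cells = 0.9·33.6960·12.3333

374.0256 billion cells


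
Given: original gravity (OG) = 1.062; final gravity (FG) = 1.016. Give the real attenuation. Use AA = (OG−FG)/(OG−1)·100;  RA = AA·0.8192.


AA = (1.062 − 1.016)/(1.062 − 1)·100 = 74.1935
RA = 74.1935·0.8192

60.7794 %


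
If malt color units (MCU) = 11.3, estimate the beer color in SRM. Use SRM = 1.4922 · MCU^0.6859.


SRM = 1.4922 · 11.3^0.6859

7.8729 SRM


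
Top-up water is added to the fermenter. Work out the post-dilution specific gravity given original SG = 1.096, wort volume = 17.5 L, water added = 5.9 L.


SG_new = 1 + (SG_old − 1)·V_old/(V_old + V_water)
pts = (1.096 − 1)·1000·17.5/(17.5 + 5.9) = 71.7949
SG_new = 1 + 71.7949/1000

1.0718


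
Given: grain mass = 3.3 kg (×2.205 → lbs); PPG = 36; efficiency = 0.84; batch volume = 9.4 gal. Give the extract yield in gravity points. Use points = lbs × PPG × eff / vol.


lbs = 3.3 × 2.205 = 7.2765
points = 7.2765 × 36 × 0.84 / 9.4

23.4087 points


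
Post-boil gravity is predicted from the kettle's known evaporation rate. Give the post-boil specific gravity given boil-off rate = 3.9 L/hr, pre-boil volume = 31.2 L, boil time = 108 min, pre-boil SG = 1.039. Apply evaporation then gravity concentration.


V_post = V_pre − rate·(t/60);  SG_post = 1 + (SG_pre−1)·V_pre/V_post
V_post = 31.2 − 3.9·(108/60) = 24.1800
SG_post = 1 + (1.039 − 1)·31.2/24.1800

1.0503


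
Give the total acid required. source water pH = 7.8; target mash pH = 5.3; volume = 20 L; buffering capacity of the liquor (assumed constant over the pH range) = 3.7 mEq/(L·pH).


acid = buffering capacity · (pH_source − pH_target) · V
acid = 3.7 · (7.8 − 5.3) · 20

185.0000 mEq


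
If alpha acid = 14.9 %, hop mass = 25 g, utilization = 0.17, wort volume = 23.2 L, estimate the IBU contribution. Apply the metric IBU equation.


IBU = (α/100)·mass·U·1000 / V
IBU = (14.9/100)·25·0.17·1000 / 23.2

27.2953 IBU


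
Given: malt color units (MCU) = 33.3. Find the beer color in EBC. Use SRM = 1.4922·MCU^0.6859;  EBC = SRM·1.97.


SRM = 1.4922·33.3^0.6859 = 16.5223
EBC = 16.5223·1.97

32.5490 EBC


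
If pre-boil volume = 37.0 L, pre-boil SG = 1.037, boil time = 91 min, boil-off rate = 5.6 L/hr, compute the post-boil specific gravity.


V_post = V_pre − rate·(t/60);  SG_post = 1 + (SG_pre−1)·V_pre/V_post
V_post = 37.0 − 5.6·(91/60) = 28.5067
SG_post = 1 + (1.037 − 1)·37.0/28.5067

1.0480


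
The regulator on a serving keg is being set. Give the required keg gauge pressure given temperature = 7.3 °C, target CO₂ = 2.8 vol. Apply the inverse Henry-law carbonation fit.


psi = vols/(0.01821 + 0.09011·e^(−0.04·T)) − 14.695
psi = 2.8/(0.01821 + 0.09011·e^(−0.04·7.3)) − 14.695

18.0530 psi


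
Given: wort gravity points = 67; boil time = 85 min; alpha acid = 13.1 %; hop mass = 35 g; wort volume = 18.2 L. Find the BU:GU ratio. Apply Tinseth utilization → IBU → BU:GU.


U = 1.65·0.000125^(GP/1000)·(1−e^(−0.04t))/4.15;  IBU = (α/100)·m·U·1000/V;  BU:GU = IBU/GP
U = 1.65·0.000125^(67/1000)·(1−e^(−0.04·85))/4.15 = 0.2105
IBU = (13.1/100)·35·0.2105·1000/18.2 = 53.0219
BU:GU = 53.0219/67

0.7914


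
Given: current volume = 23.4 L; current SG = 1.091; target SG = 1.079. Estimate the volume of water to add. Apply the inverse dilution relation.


V_water = V·((SG_curr − 1)/(SG_target − 1) − 1)
V_water = 23.4·((1.091 − 1)/(1.079 − 1) − 1)

3.5544 L


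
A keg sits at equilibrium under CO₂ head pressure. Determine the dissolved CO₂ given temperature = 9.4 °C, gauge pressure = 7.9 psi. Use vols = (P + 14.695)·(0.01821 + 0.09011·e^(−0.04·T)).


vols = (7.9 + 14.695)·(0.01821 + 0.09011·e^(−0.04·9.4))

1.8094 volumes


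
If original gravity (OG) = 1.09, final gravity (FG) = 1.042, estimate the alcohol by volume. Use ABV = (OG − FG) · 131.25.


ABV = (1.09 − 1.042) · 131.25

6.3000 % ABV


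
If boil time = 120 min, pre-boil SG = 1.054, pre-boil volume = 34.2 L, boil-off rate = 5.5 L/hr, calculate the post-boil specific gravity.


V_post = V_pre − rate·(t/60);  SG_post = 1 + (SG_pre−1)·V_pre/V_post
V_post = 34.2 − 5.5·(120/60) = 23.2000
SG_post = 1 + (1.054 − 1)·34.2/23.2000

1.0796


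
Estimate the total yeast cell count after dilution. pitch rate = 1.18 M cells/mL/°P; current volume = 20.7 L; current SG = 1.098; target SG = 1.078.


V_w = V·((SG_c−1)/(SG_t−1)−1);  °P = 259 − 259/SG_t;  cells = rate·(V+V_w)·°P
V_w = 20.7·((1.098−1)/(1.078−1)−1) = 5.3077
V_final = 20.7 + 5.3077 = 26.0077
°P = 259 − 259/1.078 = 18.7403
cells = 1.18·26.0077·18.7403

575.1213 billion cells


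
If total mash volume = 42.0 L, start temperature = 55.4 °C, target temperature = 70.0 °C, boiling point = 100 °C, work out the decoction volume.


V_dec = V_total·(T_target − T_start)/(T_boil − T_start)
V_dec = 42.0·(70.0 − 55.4)/(100 − 55.4)

13.7489 L


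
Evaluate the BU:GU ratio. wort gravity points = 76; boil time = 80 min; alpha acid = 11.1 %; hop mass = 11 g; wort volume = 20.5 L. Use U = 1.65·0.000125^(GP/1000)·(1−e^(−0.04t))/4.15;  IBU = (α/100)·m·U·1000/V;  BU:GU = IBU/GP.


U = 1.65·0.000125^(76/1000)·(1−e^(−0.04·80))/4.15 = 0.1926
IBU = (11.1/100)·11·0.1926·1000/20.5 = 11.4733
BU:GU = 11.4733/76

0.1510
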